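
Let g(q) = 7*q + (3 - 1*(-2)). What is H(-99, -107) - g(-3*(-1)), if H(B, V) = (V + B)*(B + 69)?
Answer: 6154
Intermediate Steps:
H(B, V) = (69 + B)*(B + V) (H(B, V) = (B + V)*(69 + B) = (69 + B)*(B + V))
g(q) = 5 + 7*q (g(q) = 7*q + (3 + 2) = 7*q + 5 = 5 + 7*q)
H(-99, -107) - g(-3*(-1)) = ((-99)² + 69*(-99) + 69*(-107) - 99*(-107)) - (5 + 7*(-3*(-1))) = (9801 - 6831 - 7383 + 10593) - (5 + 7*3) = 6180 - (5 + 21) = 6180 - 1*26 = 6180 - 26 = 6154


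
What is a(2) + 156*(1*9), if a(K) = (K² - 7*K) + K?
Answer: 1396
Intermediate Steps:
a(K) = K² - 6*K
a(2) + 156*(1*9) = 2*(-6 + 2) + 156*(1*9) = 2*(-4) + 156*9 = -8 + 1404 = 1396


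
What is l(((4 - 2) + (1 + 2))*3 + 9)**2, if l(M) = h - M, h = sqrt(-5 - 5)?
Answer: (24 - I*sqrt(10))**2 ≈ 566.0 - 151.79*I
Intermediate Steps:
h = I*sqrt(10) (h = sqrt(-10) = I*sqrt(10) ≈ 3.1623*I)
l(M) = -M + I*sqrt(10) (l(M) = I*sqrt(10) - M = -M + I*sqrt(10))
l(((4 - 2) + (1 + 2))*3 + 9)**2 = (-(((4 - 2) + (1 + 2))*3 + 9) + I*sqrt(10))**2 = (-((2 + 3)*3 + 9) + I*sqrt(10))**2 = (-(5*3 + 9) + I*sqrt(10))**2 = (-(15 + 9) + I*sqrt(10))**2 = (-1*24 + I*sqrt(10))**2 = (-24 + I*sqrt(10))**2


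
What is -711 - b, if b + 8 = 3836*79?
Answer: -303747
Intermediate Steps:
b = 303036 (b = -8 + 3836*79 = -8 + 303044 = 303036)
-711 - b = -711 - 1*303036 = -711 - 303036 = -303747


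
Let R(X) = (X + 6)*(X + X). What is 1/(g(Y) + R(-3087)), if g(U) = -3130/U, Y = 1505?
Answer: 301/5725649668 ≈ 5.2570e-8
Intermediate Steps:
R(X) = 2*X*(6 + X) (R(X) = (6 + X)*(2*X) = 2*X*(6 + X))
1/(g(Y) + R(-3087)) = 1/(-3130/1505 + 2*(-3087)*(6 - 3087)) = 1/(-3130*1/1505 + 2*(-3087)*(-3081)) = 1/(-626/301 + 19022094) = 1/(5725649668/301) = 301/5725649668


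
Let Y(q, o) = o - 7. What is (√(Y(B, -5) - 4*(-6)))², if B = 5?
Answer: 12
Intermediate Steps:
Y(q, o) = -7 + o
(√(Y(B, -5) - 4*(-6)))² = (√((-7 - 5) - 4*(-6)))² = (√(-12 + 24))² = (√12)² = (2*√3)² = 12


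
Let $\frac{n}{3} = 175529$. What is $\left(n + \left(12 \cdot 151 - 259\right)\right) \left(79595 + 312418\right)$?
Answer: $207037745820$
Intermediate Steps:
$n = 526587$ ($n = 3 \cdot 175529 = 526587$)
$\left(n + \left(12 \cdot 151 - 259\right)\right) \left(79595 + 312418\right) = \left(526587 + \left(12 \cdot 151 - 259\right)\right) \left(79595 + 312418\right) = \left(526587 + \left(1812 - 259\right)\right) 392013 = \left(526587 + 1553\right) 392013 = 528140 \cdot 392013 = 207037745820$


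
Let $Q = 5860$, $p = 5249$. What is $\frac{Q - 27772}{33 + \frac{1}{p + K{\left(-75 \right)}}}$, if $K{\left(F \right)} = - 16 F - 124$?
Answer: $- \frac{69296700}{104363} \approx -664.0$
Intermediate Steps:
$K{\left(F \right)} = -124 - 16 F$
$\frac{Q - 27772}{33 + \frac{1}{p + K{\left(-75 \right)}}} = \frac{5860 - 27772}{33 + \frac{1}{5249 - -1076}} = - \frac{21912}{33 + \frac{1}{5249 + \left(-124 + 1200\right)}} = - \frac{21912}{33 + \frac{1}{5249 + 1076}} = - \frac{21912}{33 + \frac{1}{6325}} = - \frac{21912}{\frac{208726}{6325}} = \left(-21912\right) \frac{6325}{208726} = - \frac{69296700}{104363}$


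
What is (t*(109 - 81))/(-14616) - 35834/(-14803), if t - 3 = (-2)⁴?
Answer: 18424091/7727166 ≈ 2.3843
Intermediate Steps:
t = 19 (t = 3 + (-2)⁴ = 3 + 16 = 19)
(t*(109 - 81))/(-14616) - 35834/(-14803) = (19*(109 - 81))/(-14616) - 35834/(-14803) = (19*28)*(-1/14616) - 35834*(-1/14803) = 532*(-1/14616) + 35834/14803 = -19/522 + 35834/14803 = 18424091/7727166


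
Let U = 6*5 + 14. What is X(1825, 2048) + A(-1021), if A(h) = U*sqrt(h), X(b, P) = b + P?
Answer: 3873 + 44*I*sqrt(1021) ≈ 3873.0 + 1405.9*I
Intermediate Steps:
U = 44 (U = 30 + 14 = 44)
X(b, P) = P + b
A(h) = 44*sqrt(h)
X(1825, 2048) + A(-1021) = (2048 + 1825) + 44*sqrt(-1021) = 3873 + 44*(I*sqrt(1021)) = 3873 + 44*I*sqrt(1021)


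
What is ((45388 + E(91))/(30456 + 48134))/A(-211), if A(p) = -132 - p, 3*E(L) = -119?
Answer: 27209/3725166 ≈ 0.0073041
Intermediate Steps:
E(L) = -119/3 (E(L) = (⅓)*(-119) = -119/3)
((45388 + E(91))/(30456 + 48134))/A(-211) = ((45388 - 119/3)/(30456 + 48134))/(-132 - 1*(-211)) = ((136045/3)/78590)/(-132 + 211) = ((136045/3)*(1/78590))/79 = (27209/47154)*(1/79) = 27209/3725166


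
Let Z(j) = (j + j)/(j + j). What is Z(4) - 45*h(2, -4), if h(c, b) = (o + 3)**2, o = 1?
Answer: -719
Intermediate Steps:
Z(j) = 1 (Z(j) = (2*j)/((2*j)) = (2*j)*(1/(2*j)) = 1)
h(c, b) = 16 (h(c, b) = (1 + 3)**2 = 4**2 = 16)
Z(4) - 45*h(2, -4) = 1 - 45*16 = 1 - 720 = -719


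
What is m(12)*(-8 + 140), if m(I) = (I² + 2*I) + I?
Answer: 23760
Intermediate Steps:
m(I) = I² + 3*I
m(12)*(-8 + 140) = (12*(3 + 12))*(-8 + 140) = (12*15)*132 = 180*132 = 23760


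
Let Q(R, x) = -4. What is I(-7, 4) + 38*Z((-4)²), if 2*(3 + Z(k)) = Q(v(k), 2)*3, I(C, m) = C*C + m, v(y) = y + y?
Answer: -289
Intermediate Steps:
v(y) = 2*y
I(C, m) = m + C² (I(C, m) = C² + m = m + C²)
Z(k) = -9 (Z(k) = -3 + (-4*3)/2 = -3 + (½)*(-12) = -3 - 6 = -9)
I(-7, 4) + 38*Z((-4)²) = (4 + (-7)²) + 38*(-9) = (4 + 49) - 342 = 53 - 342 = -289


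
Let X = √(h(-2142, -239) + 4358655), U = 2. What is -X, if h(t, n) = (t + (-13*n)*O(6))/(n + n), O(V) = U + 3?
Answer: -√995876527166/478 ≈ -2087.7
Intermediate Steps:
O(V) = 5 (O(V) = 2 + 3 = 5)
h(t, n) = (t - 65*n)/(2*n) (h(t, n) = (t - 13*n*5)/(n + n) = (t - 65*n)/((2*n)) = (t - 65*n)*(1/(2*n)) = (t - 65*n)/(2*n))
X = √995876527166/478 (X = √((½)*(-2142 - 65*(-239))/(-239) + 4358655) = √((½)*(-1/239)*(-2142 + 15535) + 4358655) = √((½)*(-1/239)*13393 + 4358655) = √(-13393/478 + 4358655) = √(2083423697/478) = √995876527166/478 ≈ 2087.7)
-X = -√995876527166/478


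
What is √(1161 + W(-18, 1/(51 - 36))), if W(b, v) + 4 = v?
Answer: 2*√65085/15 ≈ 34.016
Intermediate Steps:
W(b, v) = -4 + v
√(1161 + W(-18, 1/(51 - 36))) = √(1161 + (-4 + 1/(51 - 36))) = √(1161 + (-4 + 1/15)) = √(1161 - 59/15) = √(17356/15) = 2*√65085/15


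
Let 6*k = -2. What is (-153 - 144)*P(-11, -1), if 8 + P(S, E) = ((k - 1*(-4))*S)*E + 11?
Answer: -12870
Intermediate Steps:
k = -⅓ (k = (⅙)*(-2) = -⅓ ≈ -0.33333)
P(S, E) = 3 + 11*E*S/3 (P(S, E) = -8 + (((-⅓ - 1*(-4))*S)*E + 11) = -8 + (((-⅓ + 4)*S)*E + 11) = -8 + ((11*S/3)*E + 11) = -8 + (11*E*S/3 + 11) = -8 + (11 + 11*E*S/3) = 3 + 11*E*S/3)
(-153 - 144)*P(-11, -1) = (-153 - 144)*(3 + (11/3)*(-1)*(-11)) = -297*(3 + 121/3) = -297*130/3 = -12870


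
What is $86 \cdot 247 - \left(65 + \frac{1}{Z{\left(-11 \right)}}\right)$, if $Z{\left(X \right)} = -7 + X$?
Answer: $\frac{381187}{18} \approx 21177.0$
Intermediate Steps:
$86 \cdot 247 - \left(65 + \frac{1}{Z{\left(-11 \right)}}\right) = 86 \cdot 247 - \left(65 + \frac{1}{-7 - 11}\right) = 21242 - \frac{1169}{18} = \frac{381187}{18}$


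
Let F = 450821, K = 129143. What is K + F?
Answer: 579964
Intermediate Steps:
K + F = 129143 + 450821 = 579964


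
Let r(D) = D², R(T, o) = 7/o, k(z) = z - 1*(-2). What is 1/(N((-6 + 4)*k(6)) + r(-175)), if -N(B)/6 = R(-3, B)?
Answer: 8/245021 ≈ 3.2650e-5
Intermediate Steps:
k(z) = 2 + z (k(z) = z + 2 = 2 + z)
N(B) = -42/B
1/(N((-6 + 4)*k(6)) + r(-175)) = 1/(-42*1/((-6 + 4)*(2 + 6)) + (-175)²) = 1/(-42/((-2*8)) + 30625) = 1/(-42/(-16) + 30625) = 1/(-42*(-1/16) + 30625) = 1/(21/8 + 30625) = 1/(245021/8) = 8/245021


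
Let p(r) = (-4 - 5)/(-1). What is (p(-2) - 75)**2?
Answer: 4356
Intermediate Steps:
p(r) = 9 (p(r) = -9*(-1) = 9)
(p(-2) - 75)**2 = (9 - 75)**2 = (-66)**2 = 4356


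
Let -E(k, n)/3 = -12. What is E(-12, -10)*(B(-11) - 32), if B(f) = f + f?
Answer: -1944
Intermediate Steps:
E(k, n) = 36 (E(k, n) = -3*(-12) = 36)
B(f) = 2*f
E(-12, -10)*(B(-11) - 32) = 36*(2*(-11) - 32) = 36*(-22 - 32) = 36*(-54) = -1944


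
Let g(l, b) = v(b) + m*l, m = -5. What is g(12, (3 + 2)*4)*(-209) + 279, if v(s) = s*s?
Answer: -70781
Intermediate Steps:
v(s) = s**2
g(l, b) = b**2 - 5*l
g(12, (3 + 2)*4)*(-209) + 279 = (((3 + 2)*4)**2 - 5*12)*(-209) + 279 = ((5*4)**2 - 60)*(-209) + 279 = (20**2 - 60)*(-209) + 279 = (400 - 60)*(-209) + 279 = 340*(-209) + 279 = -71060 + 279 = -70781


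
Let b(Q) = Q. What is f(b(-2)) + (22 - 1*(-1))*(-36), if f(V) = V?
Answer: -830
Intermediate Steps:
f(b(-2)) + (22 - 1*(-1))*(-36) = -2 + (22 - 1*(-1))*(-36) = -2 + (22 + 1)*(-36) = -2 + 23*(-36) = -2 - 828 = -830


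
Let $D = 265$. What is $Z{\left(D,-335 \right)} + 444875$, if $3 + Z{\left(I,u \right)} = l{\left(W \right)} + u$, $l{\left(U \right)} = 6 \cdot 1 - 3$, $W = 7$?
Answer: $444540$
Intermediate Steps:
$l{\left(U \right)} = 3$ ($l{\left(U \right)} = 6 - 3 = 3$)
$Z{\left(I,u \right)} = u$ ($Z{\left(I,u \right)} = -3 + \left(3 + u\right) = u$)
$Z{\left(D,-335 \right)} + 444875 = -335 + 444875 = 444540$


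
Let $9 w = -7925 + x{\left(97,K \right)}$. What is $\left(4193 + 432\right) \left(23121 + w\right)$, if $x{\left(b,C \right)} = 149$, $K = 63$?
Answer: $102938625$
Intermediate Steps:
$w = -864$ ($w = \frac{-7925 + 149}{9} = \frac{1}{9} \left(-7776\right) = -864$)
$\left(4193 + 432\right) \left(23121 + w\right) = \left(4193 + 432\right) \left(23121 - 864\right) = 4625 \cdot 22257 = 102938625$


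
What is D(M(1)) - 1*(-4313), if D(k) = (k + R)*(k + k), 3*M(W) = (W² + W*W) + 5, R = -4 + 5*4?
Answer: 39587/9 ≈ 4398.6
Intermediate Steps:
R = 16 (R = -4 + 20 = 16)
M(W) = 5/3 + 2*W²/3 (M(W) = ((W² + W*W) + 5)/3 = ((W² + W²) + 5)/3 = (2*W² + 5)/3 = (5 + 2*W²)/3 = 5/3 + 2*W²/3)
D(k) = 2*k*(16 + k) (D(k) = (k + 16)*(k + k) = (16 + k)*(2*k) = 2*k*(16 + k))
D(M(1)) - 1*(-4313) = 2*(5/3 + (⅔)*1²)*(16 + (5/3 + (⅔)*1²)) - 1*(-4313) = 2*(5/3 + (⅔)*1)*(16 + (5/3 + (⅔)*1)) + 4313 = 2*(5/3 + ⅔)*(16 + (5/3 + ⅔)) + 4313 = 2*(7/3)*(16 + 7/3) + 4313 = 2*(7/3)*(55/3) + 4313 = 770/9 + 4313 = 39587/9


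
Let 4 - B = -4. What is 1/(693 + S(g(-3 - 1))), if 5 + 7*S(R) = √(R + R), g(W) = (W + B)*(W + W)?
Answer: 16961/11741890 - 14*I/5870945 ≈ 0.0014445 - 2.3846e-6*I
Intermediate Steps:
B = 8 (B = 4 - 1*(-4) = 4 + 4 = 8)
g(W) = 2*W*(8 + W) (g(W) = (W + 8)*(W + W) = (8 + W)*(2*W) = 2*W*(8 + W))
S(R) = -5/7 + √2*√R/7 (S(R) = -5/7 + √(R + R)/7 = -5/7 + √(2*R)/7 = -5/7 + (√2*√R)/7 = -5/7 + √2*√R/7)
1/(693 + S(g(-3 - 1))) = 1/(693 + (-5/7 + √2*√(2*(-3 - 1)*(8 + (-3 - 1)))/7)) = 1/(693 + (-5/7 + √2*√(2*(-4)*(8 - 4))/7)) = 1/(693 + (-5/7 + √2*√(2*(-4)*4)/7)) = 1/(693 + (-5/7 + √2*√(-32)/7)) = 1/(693 + (-5/7 + √2*(4*I*√2)/7)) = 1/(693 + (-5/7 + 8*I/7)) = 1/(4846/7 + 8*I/7) = 49*(4846/7 - 8*I/7)/23483780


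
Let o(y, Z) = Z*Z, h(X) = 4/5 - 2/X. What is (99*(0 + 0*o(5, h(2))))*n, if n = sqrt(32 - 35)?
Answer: 0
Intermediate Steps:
n = I*sqrt(3) (n = sqrt(-3) = I*sqrt(3) ≈ 1.732*I)
h(X) = 4/5 - 2/X (h(X) = 4*(1/5) - 2/X = 4/5 - 2/X)
o(y, Z) = Z**2
(99*(0 + 0*o(5, h(2))))*n = (99*(0 + 0*(4/5 - 2/2)**2))*(I*sqrt(3)) = (99*(0 + 0*(4/5 - 2*1/2)**2))*(I*sqrt(3)) = (99*(0 + 0*(4/5 - 1)**2))*(I*sqrt(3)) = (99*(0 + 0*(-1/5)**2))*(I*sqrt(3)) = (99*(0 + 0*(1/25)))*(I*sqrt(3)) = (99*(0 + 0))*(I*sqrt(3)) = (99*0)*(I*sqrt(3)) = 0*(I*sqrt(3)) = 0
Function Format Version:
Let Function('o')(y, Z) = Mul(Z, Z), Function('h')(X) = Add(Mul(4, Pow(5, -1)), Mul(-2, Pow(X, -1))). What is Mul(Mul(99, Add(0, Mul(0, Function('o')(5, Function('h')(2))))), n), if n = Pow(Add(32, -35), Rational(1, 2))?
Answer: 0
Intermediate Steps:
n = Mul(I, Pow(3, Rational(1, 2))) (n = Pow(-3, Rational(1, 2)) = Mul(I, Pow(3, Rational(1, 2))) ≈ Mul(1.7320, I))
Function('h')(X) = Add(Rational(4, 5), Mul(-2, Pow(X, -1))) (Function('h')(X) = Add(Mul(4, Rational(1, 5)), Mul(-2, Pow(X, -1))) = Add(Rational(4, 5), Mul(-2, Pow(X, -1))))
Function('o')(y, Z) = Pow(Z, 2)
Mul(Mul(99, Add(0, Mul(0, Function('o')(5, Function('h')(2))))), n) = Mul(Mul(99, Add(0, Mul(0, Pow(Add(Rational(4, 5), Mul(-2, Pow(2, -1))), 2)))), Mul(I, Pow(3, Rational(1, 2)))) = Mul(Mul(99, Add(0, Mul(0, Pow(Add(Rational(4, 5), Mul(-2, Rational(1, 2))), 2)))), Mul(I, Pow(3, Rational(1, 2)))) = Mul(Mul(99, Add(0, Mul(0, Pow(Add(Rational(4, 5), -1), 2)))), Mul(I, Pow(3, Rational(1, 2)))) = Mul(Mul(99, Add(0, Mul(0, Pow(Rational(-1, 5), 2)))), Mul(I, Pow(3, Rational(1, 2)))) = Mul(Mul(99, Add(0, Mul(0, Rational(1, 25)))), Mul(I, Pow(3, Rational(1, 2)))) = Mul(Mul(99, Add(0, 0)), Mul(I, Pow(3, Rational(1, 2)))) = Mul(Mul(99, 0), Mul(I, Pow(3, Rational(1, 2)))) = Mul(0, Mul(I, Pow(3, Rational(1, 2)))) = 0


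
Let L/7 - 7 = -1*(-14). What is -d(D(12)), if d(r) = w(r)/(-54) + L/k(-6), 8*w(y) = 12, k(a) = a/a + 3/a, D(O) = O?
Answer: -10583/36 ≈ -293.97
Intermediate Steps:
L = 147 (L = 49 + 7*(-1*(-14)) = 49 + 7*14 = 49 + 98 = 147)
k(a) = 1 + 3/a
w(y) = 3/2 (w(y) = (1/8)*12 = 3/2)
d(r) = 10583/36 (d(r) = (3/2)/(-54) + 147/(((3 - 6)/(-6))) = (3/2)*(-1/54) + 147/((-1/6*(-3))) = -1/36 + 147/(1/2) = -1/36 + 147*2 = -1/36 + 294 = 10583/36)
-d(D(12)) = -1*10583/36 = -10583/36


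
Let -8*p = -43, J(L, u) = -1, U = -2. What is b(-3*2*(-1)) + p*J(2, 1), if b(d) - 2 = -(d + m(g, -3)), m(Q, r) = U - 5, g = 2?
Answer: -19/8 ≈ -2.3750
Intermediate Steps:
m(Q, r) = -7 (m(Q, r) = -2 - 5 = -7)
b(d) = 9 - d (b(d) = 2 - (d - 7) = 2 - (-7 + d) = 2 + (7 - d) = 9 - d)
p = 43/8 (p = -⅛*(-43) = 43/8 ≈ 5.3750)
b(-3*2*(-1)) + p*J(2, 1) = (9 - (-3*2)*(-1)) + (43/8)*(-1) = (9 - (-6)*(-1)) - 43/8 = (9 - 1*6) - 43/8 = (9 - 6) - 43/8 = 3 - 43/8 = -19/8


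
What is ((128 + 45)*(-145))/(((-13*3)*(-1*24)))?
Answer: -25085/936 ≈ -26.800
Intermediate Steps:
((128 + 45)*(-145))/(((-13*3)*(-1*24))) = (173*(-145))/((-39*(-24))) = -25085/936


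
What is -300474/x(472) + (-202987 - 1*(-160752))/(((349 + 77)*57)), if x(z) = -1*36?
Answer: 101313739/12141 ≈ 8344.8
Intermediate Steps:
x(z) = -36
-300474/x(472) + (-202987 - 1*(-160752))/(((349 + 77)*57)) = -300474/(-36) + (-202987 - 1*(-160752))/(((349 + 77)*57)) = -300474*(-1/36) + (-202987 + 160752)/((426*57)) = 16693/2 - 42235/24282 = 101313739/12141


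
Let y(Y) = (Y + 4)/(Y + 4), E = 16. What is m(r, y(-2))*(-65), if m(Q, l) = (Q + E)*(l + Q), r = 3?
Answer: -4940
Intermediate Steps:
y(Y) = 1 (y(Y) = (4 + Y)/(4 + Y) = 1)
m(Q, l) = (16 + Q)*(Q + l) (m(Q, l) = (Q + 16)*(l + Q) = (16 + Q)*(Q + l))
m(r, y(-2))*(-65) = (3² + 16*3 + 16*1 + 3*1)*(-65) = (9 + 48 + 16 + 3)*(-65) = 76*(-65) = -4940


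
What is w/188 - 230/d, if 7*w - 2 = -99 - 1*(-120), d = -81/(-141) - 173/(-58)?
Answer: -824882649/12761252 ≈ -64.640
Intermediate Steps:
d = 9697/2726 (d = -81*(-1/141) - 173*(-1/58) = 27/47 + 173/58 = 9697/2726 ≈ 3.5572)
w = 23/7 (w = 2/7 + (-99 - 1*(-120))/7 = 2/7 + (-99 + 120)/7 = 2/7 + (1/7)*21 = 2/7 + 3 = 23/7 ≈ 3.2857)
w/188 - 230/d = (23/7)/188 - 230/9697/2726 = (23/7)*(1/188) - 230*2726/9697 = 23/1316 - 626980/9697 = -824882649/12761252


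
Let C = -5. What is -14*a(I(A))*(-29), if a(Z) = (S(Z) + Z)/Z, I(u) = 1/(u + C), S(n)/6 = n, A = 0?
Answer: 2842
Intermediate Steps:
S(n) = 6*n
I(u) = 1/(-5 + u) (I(u) = 1/(u - 5) = 1/(-5 + u))
a(Z) = 7 (a(Z) = (6*Z + Z)/Z = (7*Z)/Z = 7)
-14*a(I(A))*(-29) = -14*7*(-29) = -98*(-29) = 2842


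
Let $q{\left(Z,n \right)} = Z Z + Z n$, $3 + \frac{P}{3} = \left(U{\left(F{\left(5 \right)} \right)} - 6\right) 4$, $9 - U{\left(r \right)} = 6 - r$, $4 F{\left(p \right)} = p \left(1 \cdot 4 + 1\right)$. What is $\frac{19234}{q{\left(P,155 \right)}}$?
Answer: $\frac{9617}{2775} \approx 3.4656$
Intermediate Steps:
$F{\left(p \right)} = \frac{5 p}{4}$ ($F{\left(p \right)} = \frac{p \left(1 \cdot 4 + 1\right)}{4} = \frac{p \left(4 + 1\right)}{4} = \frac{p 5}{4} = \frac{5 p}{4}$)
$U{\left(r \right)} = 3 + r$ ($U{\left(r \right)} = 9 - \left(6 - r\right) = 9 + \left(-6 + r\right) = 3 + r$)
$P = 30$ ($P = -9 + 3 \left(\left(3 + \frac{5}{4} \cdot 5\right) - 6\right) 4 = -9 + 3 \left(\left(3 + \frac{25}{4}\right) - 6\right) 4 = -9 + 3 \left(\frac{37}{4} - 6\right) 4 = -9 + 3 \cdot \frac{13}{4} \cdot 4 = -9 + 3 \cdot 13 = -9 + 39 = 30$)
$q{\left(Z,n \right)} = Z^{2} + Z n$
$\frac{19234}{q{\left(P,155 \right)}} = \frac{19234}{30 \left(30 + 155\right)} = \frac{19234}{30 \cdot 185} = \frac{19234}{5550} = 19234 \cdot \frac{1}{5550} = \frac{9617}{2775}$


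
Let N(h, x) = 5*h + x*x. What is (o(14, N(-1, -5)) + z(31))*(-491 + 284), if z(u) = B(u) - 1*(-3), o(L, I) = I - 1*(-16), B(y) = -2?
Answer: -7659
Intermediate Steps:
N(h, x) = x² + 5*h (N(h, x) = 5*h + x² = x² + 5*h)
o(L, I) = 16 + I (o(L, I) = I + 16 = 16 + I)
z(u) = 1 (z(u) = -2 - 1*(-3) = -2 + 3 = 1)
(o(14, N(-1, -5)) + z(31))*(-491 + 284) = ((16 + ((-5)² + 5*(-1))) + 1)*(-491 + 284) = ((16 + (25 - 5)) + 1)*(-207) = ((16 + 20) + 1)*(-207) = (36 + 1)*(-207) = 37*(-207) = -7659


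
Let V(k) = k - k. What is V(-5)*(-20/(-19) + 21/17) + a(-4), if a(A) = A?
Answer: -4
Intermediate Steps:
V(k) = 0
V(-5)*(-20/(-19) + 21/17) + a(-4) = 0*(-20/(-19) + 21/17) - 4 = 0*(-20*(-1/19) + 21*(1/17)) - 4 = 0*(20/19 + 21/17) - 4 = 0*(739/323) - 4 = 0 - 4 = -4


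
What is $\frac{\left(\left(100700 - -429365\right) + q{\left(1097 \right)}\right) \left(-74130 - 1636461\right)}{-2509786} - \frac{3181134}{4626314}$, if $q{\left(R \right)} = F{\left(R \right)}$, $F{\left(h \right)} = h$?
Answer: $\frac{95533301138569356}{263887684291} \approx 3.6202 \cdot 10^{5}$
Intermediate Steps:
$q{\left(R \right)} = R$
$\frac{\left(\left(100700 - -429365\right) + q{\left(1097 \right)}\right) \left(-74130 - 1636461\right)}{-2509786} - \frac{3181134}{4626314} = \frac{\left(\left(100700 - -429365\right) + 1097\right) \left(-74130 - 1636461\right)}{-2509786} - \frac{3181134}{4626314} = \left(\left(100700 + 429365\right) + 1097\right) \left(-1710591\right) \left(- \frac{1}{2509786}\right) - \frac{144597}{210287} = \left(530065 + 1097\right) \left(-1710591\right) \left(- \frac{1}{2509786}\right) - \frac{144597}{210287} = 531162 \left(-1710591\right) \left(- \frac{1}{2509786}\right) - \frac{144597}{210287} = \left(-908600936742\right) \left(- \frac{1}{2509786}\right) - \frac{144597}{210287} = \frac{454300468371}{1254893} - \frac{144597}{210287} = \frac{95533301138569356}{263887684291}$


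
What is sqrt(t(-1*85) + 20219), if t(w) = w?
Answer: sqrt(20134) ≈ 141.89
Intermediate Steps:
sqrt(t(-1*85) + 20219) = sqrt(-1*85 + 20219) = sqrt(-85 + 20219) = sqrt(20134)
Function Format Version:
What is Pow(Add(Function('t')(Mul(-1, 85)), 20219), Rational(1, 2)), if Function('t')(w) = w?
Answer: Pow(20134, Rational(1, 2)) ≈ 141.89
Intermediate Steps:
Pow(Add(Function('t')(Mul(-1, 85)), 20219), Rational(1, 2)) = Pow(Add(Mul(-1, 85), 20219), Rational(1, 2)) = Pow(Add(-85, 20219), Rational(1, 2)) = Pow(20134, Rational(1, 2))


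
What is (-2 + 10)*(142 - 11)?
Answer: 1048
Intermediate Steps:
(-2 + 10)*(142 - 11) = 8*131 = 1048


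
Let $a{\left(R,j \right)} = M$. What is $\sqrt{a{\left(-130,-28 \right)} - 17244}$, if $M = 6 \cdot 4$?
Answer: $2 i \sqrt{4305} \approx 131.23 i$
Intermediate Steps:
$M = 24$
$a{\left(R,j \right)} = 24$
$\sqrt{a{\left(-130,-28 \right)} - 17244} = \sqrt{24 - 17244} = \sqrt{-17220} = 2 i \sqrt{4305}$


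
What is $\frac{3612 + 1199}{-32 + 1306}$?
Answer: $\frac{4811}{1274} \approx 3.7763$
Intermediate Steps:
$\frac{3612 + 1199}{-32 + 1306} = \frac{4811}{1274}$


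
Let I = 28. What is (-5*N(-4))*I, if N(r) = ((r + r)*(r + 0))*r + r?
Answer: 18480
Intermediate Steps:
N(r) = r + 2*r³ (N(r) = ((2*r)*r)*r + r = (2*r²)*r + r = 2*r³ + r = r + 2*r³)
(-5*N(-4))*I = -5*(-4 + 2*(-4)³)*28 = -5*(-4 + 2*(-64))*28 = -5*(-4 - 128)*28 = -5*(-132)*28 = 660*28 = 18480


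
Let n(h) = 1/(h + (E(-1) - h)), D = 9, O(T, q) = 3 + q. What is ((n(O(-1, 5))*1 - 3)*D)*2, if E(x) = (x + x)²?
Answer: -99/2 ≈ -49.500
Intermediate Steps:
E(x) = 4*x² (E(x) = (2*x)² = 4*x²)
n(h) = ¼ (n(h) = 1/(h + (4*(-1)² - h)) = 1/(h + (4*1 - h)) = 1/(h + (4 - h)) = 1/4 = ¼)
((n(O(-1, 5))*1 - 3)*D)*2 = (((¼)*1 - 3)*9)*2 = ((¼ - 3)*9)*2 = -11/4*9*2 = -99/4*2 = -99/2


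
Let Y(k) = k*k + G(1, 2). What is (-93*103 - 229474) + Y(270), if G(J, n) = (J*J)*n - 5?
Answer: -166156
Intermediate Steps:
G(J, n) = -5 + n*J**2 (G(J, n) = J**2*n - 5 = n*J**2 - 5 = -5 + n*J**2)
Y(k) = -3 + k**2 (Y(k) = k*k + (-5 + 2*1**2) = k**2 + (-5 + 2*1) = k**2 + (-5 + 2) = k**2 - 3 = -3 + k**2)
(-93*103 - 229474) + Y(270) = (-93*103 - 229474) + (-3 + 270**2) = (-9579 - 229474) + (-3 + 72900) = -239053 + 72897 = -166156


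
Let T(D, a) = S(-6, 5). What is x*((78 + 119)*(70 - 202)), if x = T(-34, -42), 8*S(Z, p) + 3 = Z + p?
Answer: 13002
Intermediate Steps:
S(Z, p) = -3/8 + Z/8 + p/8 (S(Z, p) = -3/8 + (Z + p)/8 = -3/8 + (Z/8 + p/8) = -3/8 + Z/8 + p/8)
T(D, a) = -½ (T(D, a) = -3/8 + (⅛)*(-6) + (⅛)*5 = -3/8 - ¾ + 5/8 = -½)
x = -½ ≈ -0.50000
x*((78 + 119)*(70 - 202)) = -(78 + 119)*(70 - 202)/2 = -197*(-132)/2 = -½*(-26004) = 13002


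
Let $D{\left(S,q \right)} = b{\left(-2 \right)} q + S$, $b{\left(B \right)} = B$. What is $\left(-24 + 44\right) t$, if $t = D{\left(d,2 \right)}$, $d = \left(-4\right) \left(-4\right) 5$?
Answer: $1520$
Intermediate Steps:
$d = 80$ ($d = 16 \cdot 5 = 80$)
$D{\left(S,q \right)} = S - 2 q$ ($D{\left(S,q \right)} = - 2 q + S = S - 2 q$)
$t = 76$ ($t = 80 - 4 = 76$)
$\left(-24 + 44\right) t = \left(-24 + 44\right) 76 = 20 \cdot 76 = 1520$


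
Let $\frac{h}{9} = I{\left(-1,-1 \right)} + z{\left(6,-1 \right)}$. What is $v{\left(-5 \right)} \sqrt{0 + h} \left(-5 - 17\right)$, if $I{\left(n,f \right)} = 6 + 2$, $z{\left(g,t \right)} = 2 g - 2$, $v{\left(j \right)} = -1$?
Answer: $198 \sqrt{2} \approx 280.01$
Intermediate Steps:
$z{\left(g,t \right)} = -2 + 2 g$
$I{\left(n,f \right)} = 8$
$h = 162$ ($h = 9 \left(8 + \left(-2 + 2 \cdot 6\right)\right) = 9 \left(8 + \left(-2 + 12\right)\right) = 9 \left(8 + 10\right) = 9 \cdot 18 = 162$)
$v{\left(-5 \right)} \sqrt{0 + h} \left(-5 - 17\right) = - \sqrt{0 + 162} \left(-5 - 17\right) = - \sqrt{162} \left(-22\right) = - 9 \sqrt{2} \left(-22\right) = 198 \sqrt{2}$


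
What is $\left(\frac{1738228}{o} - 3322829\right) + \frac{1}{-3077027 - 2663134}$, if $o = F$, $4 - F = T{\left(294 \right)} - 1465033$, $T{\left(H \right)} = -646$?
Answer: $- \frac{3106200261767933478}{934806266107} \approx -3.3228 \cdot 10^{6}$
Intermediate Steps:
$F = 1465683$ ($F = 4 - \left(-646 - 1465033\right) = 4 - -1465679 = 4 + 1465679 = 1465683$)
$o = 1465683$
$\left(\frac{1738228}{o} - 3322829\right) + \frac{1}{-3077027 - 2663134} = \left(\frac{1738228}{1465683} - 3322829\right) + \frac{1}{-3077027 - 2663134} = \left(1738228 \cdot \frac{1}{1465683} - 3322829\right) + \frac{1}{-5740161} = \left(\frac{1738228}{1465683} - 3322829\right) - \frac{1}{5740161} = - \frac{4870212238979}{1465683} - \frac{1}{5740161} = - \frac{3106200261767933478}{934806266107}$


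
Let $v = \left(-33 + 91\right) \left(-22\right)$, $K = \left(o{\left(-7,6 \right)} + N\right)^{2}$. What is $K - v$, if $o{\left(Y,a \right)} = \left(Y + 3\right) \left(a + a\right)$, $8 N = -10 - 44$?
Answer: $\frac{68377}{16} \approx 4273.6$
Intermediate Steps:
$N = - \frac{27}{4}$ ($N = \frac{-10 - 44}{8} = \frac{1}{8} \left(-54\right) = - \frac{27}{4} \approx -6.75$)
$o{\left(Y,a \right)} = 2 a \left(3 + Y\right)$ ($o{\left(Y,a \right)} = \left(3 + Y\right) 2 a = 2 a \left(3 + Y\right)$)
$K = \frac{47961}{16}$ ($K = \left(2 \cdot 6 \left(3 - 7\right) - \frac{27}{4}\right)^{2} = \left(2 \cdot 6 \left(-4\right) - \frac{27}{4}\right)^{2} = \left(-48 - \frac{27}{4}\right)^{2} = \left(- \frac{219}{4}\right)^{2} = \frac{47961}{16} \approx 2997.6$)
$v = -1276$ ($v = 58 \left(-22\right) = -1276$)
$K - v = \frac{47961}{16} - -1276 = \frac{47961}{16} + 1276 = \frac{68377}{16}$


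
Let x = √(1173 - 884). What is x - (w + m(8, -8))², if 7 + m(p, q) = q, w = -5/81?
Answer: -1376863/6561 ≈ -209.86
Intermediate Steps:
w = -5/81 (w = -5*1/81 = -5/81 ≈ -0.061728)
m(p, q) = -7 + q
x = 17 (x = √289 = 17)
x - (w + m(8, -8))² = 17 - (-5/81 + (-7 - 8))² = 17 - (-5/81 - 15)² = 17 - (-1220/81)² = 17 - 1*1488400/6561 = 17 - 1488400/6561 = -1376863/6561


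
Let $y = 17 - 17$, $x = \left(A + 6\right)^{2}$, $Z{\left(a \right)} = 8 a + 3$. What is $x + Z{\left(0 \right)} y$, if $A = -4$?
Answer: $4$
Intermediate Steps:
$Z{\left(a \right)} = 3 + 8 a$
$x = 4$ ($x = \left(-4 + 6\right)^{2} = 2^{2} = 4$)
$y = 0$
$x + Z{\left(0 \right)} y = 4 + \left(3 + 8 \cdot 0\right) 0 = 4 + \left(3 + 0\right) 0 = 4 + 3 \cdot 0 = 4 + 0 = 4$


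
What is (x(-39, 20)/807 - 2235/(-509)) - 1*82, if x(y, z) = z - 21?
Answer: -31879430/410763 ≈ -77.610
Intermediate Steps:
x(y, z) = -21 + z
(x(-39, 20)/807 - 2235/(-509)) - 1*82 = ((-21 + 20)/807 - 2235/(-509)) - 1*82 = (-1*1/807 - 2235*(-1/509)) - 82 = (-1/807 + 2235/509) - 82 = 1803136/410763 - 82 = -31879430/410763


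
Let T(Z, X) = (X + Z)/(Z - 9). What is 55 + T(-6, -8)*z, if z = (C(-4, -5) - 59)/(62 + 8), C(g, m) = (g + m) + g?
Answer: 1351/25 ≈ 54.040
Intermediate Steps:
T(Z, X) = (X + Z)/(-9 + Z)
C(g, m) = m + 2*g
z = -36/35 (z = ((-5 + 2*(-4)) - 59)/(62 + 8) = ((-5 - 8) - 59)/70 = (-13 - 59)*(1/70) = -72*1/70 = -36/35 ≈ -1.0286)
55 + T(-6, -8)*z = 55 + ((-8 - 6)/(-9 - 6))*(-36/35) = 55 + (-14/(-15))*(-36/35) = 55 - 1/15*(-14)*(-36/35) = 55 + (14/15)*(-36/35) = 55 - 24/25 = 1351/25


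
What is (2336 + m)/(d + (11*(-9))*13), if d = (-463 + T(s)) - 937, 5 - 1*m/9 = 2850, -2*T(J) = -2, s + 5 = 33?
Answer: 23269/2686 ≈ 8.6631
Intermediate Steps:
s = 28 (s = -5 + 33 = 28)
T(J) = 1 (T(J) = -½*(-2) = 1)
m = -25605 (m = 45 - 9*2850 = 45 - 25650 = -25605)
d = -1399 (d = (-463 + 1) - 937 = -462 - 937 = -1399)
(2336 + m)/(d + (11*(-9))*13) = (2336 - 25605)/(-1399 + (11*(-9))*13) = -23269/(-1399 - 99*13) = -23269/(-1399 - 1287) = -23269/(-2686) = -23269*(-1/2686) = 23269/2686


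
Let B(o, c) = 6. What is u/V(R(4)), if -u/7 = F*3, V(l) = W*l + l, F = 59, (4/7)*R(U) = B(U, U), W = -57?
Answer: 59/28 ≈ 2.1071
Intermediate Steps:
R(U) = 21/2 (R(U) = (7/4)*6 = 21/2)
V(l) = -56*l (V(l) = -57*l + l = -56*l)
u = -1239 (u = -413*3 = -7*177 = -1239)
u/V(R(4)) = -1239/((-56*21/2)) = -1239/(-588) = -1239*(-1/588) = 59/28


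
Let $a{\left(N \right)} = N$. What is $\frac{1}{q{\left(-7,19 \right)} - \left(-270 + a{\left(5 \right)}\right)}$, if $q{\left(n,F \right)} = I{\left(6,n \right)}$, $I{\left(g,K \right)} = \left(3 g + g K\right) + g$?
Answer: $\frac{1}{247} \approx 0.0040486$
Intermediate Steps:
$I{\left(g,K \right)} = 4 g + K g$ ($I{\left(g,K \right)} = \left(3 g + K g\right) + g = 4 g + K g$)
$q{\left(n,F \right)} = 24 + 6 n$ ($q{\left(n,F \right)} = 6 \left(4 + n\right) = 24 + 6 n$)
$\frac{1}{q{\left(-7,19 \right)} - \left(-270 + a{\left(5 \right)}\right)} = \frac{1}{\left(24 + 6 \left(-7\right)\right) + \left(\left(\left(-6 - 5\right) + 318\right) - 42\right)} = \frac{1}{\left(24 - 42\right) + \left(\left(\left(-6 - 5\right) + 318\right) - 42\right)} = \frac{1}{-18 + \left(\left(-11 + 318\right) - 42\right)} = \frac{1}{-18 + \left(307 - 42\right)} = \frac{1}{-18 + 265} = \frac{1}{247}$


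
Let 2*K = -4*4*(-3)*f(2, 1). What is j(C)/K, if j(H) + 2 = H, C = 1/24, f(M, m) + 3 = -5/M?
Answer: 47/3168 ≈ 0.014836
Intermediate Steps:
f(M, m) = -3 - 5/M
C = 1/24 (C = 1*(1/24) = 1/24 ≈ 0.041667)
j(H) = -2 + H
K = -132 (K = (-4*4*(-3)*(-3 - 5/2))/2 = (-(-48)*(-3 - 5*½))/2 = (-(-48)*(-3 - 5/2))/2 = (-(-48)*(-11)/2)/2 = (-4*66)/2 = (½)*(-264) = -132)
j(C)/K = (-2 + 1/24)/(-132) = -47/24*(-1/132) = 47/3168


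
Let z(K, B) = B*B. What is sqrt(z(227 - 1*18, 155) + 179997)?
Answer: sqrt(204022) ≈ 451.69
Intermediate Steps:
z(K, B) = B**2
sqrt(z(227 - 1*18, 155) + 179997) = sqrt(155**2 + 179997) = sqrt(24025 + 179997) = sqrt(204022)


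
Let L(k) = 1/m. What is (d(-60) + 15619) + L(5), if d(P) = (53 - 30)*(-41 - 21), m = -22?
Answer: 312245/22 ≈ 14193.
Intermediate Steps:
d(P) = -1426 (d(P) = 23*(-62) = -1426)
L(k) = -1/22 (L(k) = 1/(-22) = -1/22)
(d(-60) + 15619) + L(5) = (-1426 + 15619) - 1/22 = 14193 - 1/22 = 312245/22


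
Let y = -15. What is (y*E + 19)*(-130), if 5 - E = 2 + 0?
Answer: 3380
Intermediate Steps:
E = 3 (E = 5 - (2 + 0) = 5 - 1*2 = 5 - 2 = 3)
(y*E + 19)*(-130) = (-15*3 + 19)*(-130) = (-45 + 19)*(-130) = -26*(-130) = 3380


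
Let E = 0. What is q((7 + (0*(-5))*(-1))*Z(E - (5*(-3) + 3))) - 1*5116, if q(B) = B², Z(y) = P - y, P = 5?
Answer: -2715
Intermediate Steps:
Z(y) = 5 - y
q((7 + (0*(-5))*(-1))*Z(E - (5*(-3) + 3))) - 1*5116 = ((7 + (0*(-5))*(-1))*(5 - (0 - (5*(-3) + 3))))² - 1*5116 = ((7 + 0*(-1))*(5 - (0 - (-15 + 3))))² - 5116 = ((7 + 0)*(5 - (0 - 1*(-12))))² - 5116 = (7*(5 - (0 + 12)))² - 5116 = (7*(5 - 1*12))² - 5116 = (7*(5 - 12))² - 5116 = (7*(-7))² - 5116 = (-49)² - 5116 = 2401 - 5116 = -2715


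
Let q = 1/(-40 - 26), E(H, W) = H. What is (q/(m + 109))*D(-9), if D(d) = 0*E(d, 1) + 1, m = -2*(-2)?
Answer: -1/7458 ≈ -0.00013408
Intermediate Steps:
m = 4
q = -1/66 (q = 1/(-66) = -1/66 ≈ -0.015152)
D(d) = 1 (D(d) = 0*d + 1 = 0 + 1 = 1)
(q/(m + 109))*D(-9) = (-1/66/(4 + 109))*1 = (-1/66/113)*1 = ((1/113)*(-1/66))*1 = -1/7458*1 = -1/7458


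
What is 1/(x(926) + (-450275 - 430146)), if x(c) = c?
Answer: -1/879495 ≈ -1.1370e-6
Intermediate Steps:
1/(x(926) + (-450275 - 430146)) = 1/(926 + (-450275 - 430146)) = 1/(926 - 880421) = 1/(-879495) = -1/879495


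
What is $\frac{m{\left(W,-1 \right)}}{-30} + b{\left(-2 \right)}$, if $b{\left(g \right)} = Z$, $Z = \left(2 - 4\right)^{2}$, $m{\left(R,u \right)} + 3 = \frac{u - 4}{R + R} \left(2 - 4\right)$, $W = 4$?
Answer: $\frac{487}{120} \approx 4.0583$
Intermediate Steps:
$m{\left(R,u \right)} = -3 - \frac{-4 + u}{R}$ ($m{\left(R,u \right)} = -3 + \frac{u - 4}{R + R} \left(2 - 4\right) = -3 + \frac{-4 + u}{2 R} \left(-2\right) = -3 - \frac{-4 + u}{R}$)
$Z = 4$ ($Z = \left(-2\right)^{2} = 4$)
$b{\left(g \right)} = 4$
$\frac{m{\left(W,-1 \right)}}{-30} + b{\left(-2 \right)} = \frac{\frac{1}{4} \left(4 - -1 - 12\right)}{-30} + 4 = - \frac{\frac{1}{4} \left(4 + 1 - 12\right)}{30} + 4 = - \frac{\frac{1}{4} \left(-7\right)}{30} + 4 = \left(- \frac{1}{30}\right) \left(- \frac{7}{4}\right) + 4 = \frac{7}{120} + 4 = \frac{487}{120}$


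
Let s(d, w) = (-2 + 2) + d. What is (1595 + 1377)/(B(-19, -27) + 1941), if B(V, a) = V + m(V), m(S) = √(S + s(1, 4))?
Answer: 2856092/1847051 - 4458*I*√2/1847051 ≈ 1.5463 - 0.0034133*I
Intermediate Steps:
s(d, w) = d (s(d, w) = 0 + d = d)
m(S) = √(1 + S) (m(S) = √(S + 1) = √(1 + S))
B(V, a) = V + √(1 + V)
(1595 + 1377)/(B(-19, -27) + 1941) = (1595 + 1377)/((-19 + √(1 - 19)) + 1941) = 2972/((-19 + √(-18)) + 1941) = 2972/((-19 + 3*I*√2) + 1941) = 2972/(1922 + 3*I*√2)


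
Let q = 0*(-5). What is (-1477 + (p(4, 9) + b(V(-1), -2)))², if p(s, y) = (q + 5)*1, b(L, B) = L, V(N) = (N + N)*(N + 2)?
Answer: 2172676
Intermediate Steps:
q = 0
V(N) = 2*N*(2 + N) (V(N) = (2*N)*(2 + N) = 2*N*(2 + N))
p(s, y) = 5 (p(s, y) = (0 + 5)*1 = 5*1 = 5)
(-1477 + (p(4, 9) + b(V(-1), -2)))² = (-1477 + (5 + 2*(-1)*(2 - 1)))² = (-1477 + (5 + 2*(-1)*1))² = (-1477 + (5 - 2))² = (-1477 + 3)² = (-1474)² = 2172676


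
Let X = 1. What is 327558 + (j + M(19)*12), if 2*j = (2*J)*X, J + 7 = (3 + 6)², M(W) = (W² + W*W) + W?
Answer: 336524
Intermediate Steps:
M(W) = W + 2*W² (M(W) = (W² + W²) + W = 2*W² + W = W + 2*W²)
J = 74 (J = -7 + (3 + 6)² = -7 + 9² = -7 + 81 = 74)
j = 74 (j = ((2*74)*1)/2 = (148*1)/2 = (½)*148 = 74)
327558 + (j + M(19)*12) = 327558 + (74 + (19*(1 + 2*19))*12) = 327558 + (74 + (19*(1 + 38))*12) = 327558 + (74 + (19*39)*12) = 327558 + (74 + 741*12) = 327558 + (74 + 8892) = 327558 + 8966 = 336524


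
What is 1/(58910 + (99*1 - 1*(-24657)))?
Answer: 1/83666 ≈ 1.1952e-5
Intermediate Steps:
1/(58910 + (99*1 - 1*(-24657))) = 1/(58910 + (99 + 24657)) = 1/(58910 + 24756) = 1/83666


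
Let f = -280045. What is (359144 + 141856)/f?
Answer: -100200/56009 ≈ -1.7890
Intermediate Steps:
(359144 + 141856)/f = (359144 + 141856)/(-280045) = 501000*(-1/280045) = -100200/56009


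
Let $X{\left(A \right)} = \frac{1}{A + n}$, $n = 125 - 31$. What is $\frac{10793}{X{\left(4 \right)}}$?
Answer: $1057714$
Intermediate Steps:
$n = 94$ ($n = 125 - 31 = 94$)
$X{\left(A \right)} = \frac{1}{94 + A}$ ($X{\left(A \right)} = \frac{1}{A + 94} = \frac{1}{94 + A}$)
$\frac{10793}{X{\left(4 \right)}} = \frac{10793}{\frac{1}{94 + 4}} = \frac{10793}{\frac{1}{98}} = 10793 \frac{1}{\frac{1}{98}} = 10793 \cdot 98 = 1057714$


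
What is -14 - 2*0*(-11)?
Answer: -14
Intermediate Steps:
-14 - 2*0*(-11) = -14 + 0*(-11) = -14 + 0 = -14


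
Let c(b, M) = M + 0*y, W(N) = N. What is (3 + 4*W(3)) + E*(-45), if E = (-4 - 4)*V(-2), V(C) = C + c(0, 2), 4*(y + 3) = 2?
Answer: 15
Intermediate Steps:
y = -5/2 (y = -3 + (¼)*2 = -3 + ½ = -5/2 ≈ -2.5000)
c(b, M) = M (c(b, M) = M + 0*(-5/2) = M + 0 = M)
V(C) = 2 + C (V(C) = C + 2 = 2 + C)
E = 0 (E = (-4 - 4)*(2 - 2) = -8*0 = 0)
(3 + 4*W(3)) + E*(-45) = (3 + 4*3) + 0*(-45) = (3 + 12) + 0 = 15 + 0 = 15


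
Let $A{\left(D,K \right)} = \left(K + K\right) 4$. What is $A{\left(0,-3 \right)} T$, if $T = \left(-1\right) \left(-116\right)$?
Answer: $-2784$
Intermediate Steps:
$A{\left(D,K \right)} = 8 K$ ($A{\left(D,K \right)} = 2 K 4 = 8 K$)
$T = 116$
$A{\left(0,-3 \right)} T = 8 \left(-3\right) 116 = \left(-24\right) 116 = -2784$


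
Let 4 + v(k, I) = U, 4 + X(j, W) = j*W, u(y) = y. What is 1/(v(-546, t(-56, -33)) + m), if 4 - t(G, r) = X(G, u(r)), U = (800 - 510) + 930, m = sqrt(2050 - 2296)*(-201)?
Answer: 608/5708651 + 201*I*sqrt(246)/11417302 ≈ 0.00010651 + 0.00027612*I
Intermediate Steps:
X(j, W) = -4 + W*j (X(j, W) = -4 + j*W = -4 + W*j)
m = -201*I*sqrt(246) (m = sqrt(-246)*(-201) = (I*sqrt(246))*(-201) = -201*I*sqrt(246) ≈ -3152.6*I)
U = 1220 (U = 290 + 930 = 1220)
t(G, r) = 8 - G*r (t(G, r) = 4 - (-4 + r*G) = 4 - (-4 + G*r) = 4 + (4 - G*r) = 8 - G*r)
v(k, I) = 1216 (v(k, I) = -4 + 1220 = 1216)
1/(v(-546, t(-56, -33)) + m) = 1/(1216 - 201*I*sqrt(246))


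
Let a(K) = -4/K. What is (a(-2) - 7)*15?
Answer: -75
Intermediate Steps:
(a(-2) - 7)*15 = (-4/(-2) - 7)*15 = (-4*(-1/2) - 7)*15 = (2 - 7)*15 = -5*15 = -75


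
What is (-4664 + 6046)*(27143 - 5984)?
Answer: 29241738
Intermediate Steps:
(-4664 + 6046)*(27143 - 5984) = 1382*21159 = 29241738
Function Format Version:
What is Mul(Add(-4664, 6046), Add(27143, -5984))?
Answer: 29241738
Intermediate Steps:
Mul(Add(-4664, 6046), Add(27143, -5984)) = Mul(1382, 21159) = 29241738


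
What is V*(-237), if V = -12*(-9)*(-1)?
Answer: 25596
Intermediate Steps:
V = -108 (V = 108*(-1) = -108)
V*(-237) = -108*(-237) = 25596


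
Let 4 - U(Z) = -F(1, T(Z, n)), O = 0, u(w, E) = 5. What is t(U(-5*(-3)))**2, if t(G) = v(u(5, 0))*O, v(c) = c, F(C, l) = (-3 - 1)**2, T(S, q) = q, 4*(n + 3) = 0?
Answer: 0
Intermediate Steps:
n = -3 (n = -3 + (1/4)*0 = -3 + 0 = -3)
F(C, l) = 16 (F(C, l) = (-4)**2 = 16)
U(Z) = 20 (U(Z) = 4 - (-1)*16 = 4 - 1*(-16) = 4 + 16 = 20)
t(G) = 0 (t(G) = 5*0 = 0)
t(U(-5*(-3)))**2 = 0**2 = 0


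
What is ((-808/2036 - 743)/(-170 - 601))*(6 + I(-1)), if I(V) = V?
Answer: 1891945/392439 ≈ 4.8210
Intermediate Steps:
((-808/2036 - 743)/(-170 - 601))*(6 + I(-1)) = ((-808/2036 - 743)/(-170 - 601))*(6 - 1) = ((-808*1/2036 - 743)/(-771))*5 = ((-202/509 - 743)*(-1/771))*5 = -378389/509*(-1/771)*5 = (378389/392439)*5 = 1891945/392439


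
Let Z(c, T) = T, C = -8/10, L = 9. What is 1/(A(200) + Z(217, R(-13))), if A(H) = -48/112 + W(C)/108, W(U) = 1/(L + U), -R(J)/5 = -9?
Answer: 30996/1381571 ≈ 0.022435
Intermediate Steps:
C = -4/5 (C = -8*1/10 = -4/5 ≈ -0.80000)
R(J) = 45 (R(J) = -5*(-9) = 45)
W(U) = 1/(9 + U)
A(H) = -13249/30996 (A(H) = -48/112 + 1/((9 - 4/5)*108) = -48*1/112 + (1/108)/(41/5) = -3/7 + (5/41)*(1/108) = -3/7 + 5/4428 = -13249/30996)
1/(A(200) + Z(217, R(-13))) = 1/(-13249/30996 + 45) = 1/(1381571/30996) = 30996/1381571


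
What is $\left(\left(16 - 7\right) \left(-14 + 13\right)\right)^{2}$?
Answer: $81$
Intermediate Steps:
$\left(\left(16 - 7\right) \left(-14 + 13\right)\right)^{2} = \left(9 \left(-1\right)\right)^{2} = \left(-9\right)^{2} = 81$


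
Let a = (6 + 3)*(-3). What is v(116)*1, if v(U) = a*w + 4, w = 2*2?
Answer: -104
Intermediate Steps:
w = 4
a = -27 (a = 9*(-3) = -27)
v(U) = -104 (v(U) = -27*4 + 4 = -108 + 4 = -104)
v(116)*1 = -104*1 = -104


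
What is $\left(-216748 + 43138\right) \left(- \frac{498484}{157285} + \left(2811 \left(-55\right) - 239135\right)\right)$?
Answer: $\frac{2150329792801248}{31457} \approx 6.8358 \cdot 10^{10}$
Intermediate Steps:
$\left(-216748 + 43138\right) \left(- \frac{498484}{157285} + \left(2811 \left(-55\right) - 239135\right)\right) = - 173610 \left(\left(-498484\right) \frac{1}{157285} - 393740\right) = - 173610 \left(- \frac{498484}{157285} - 393740\right) = \left(-173610\right) \left(- \frac{61929894384}{157285}\right) = \frac{2150329792801248}{31457}$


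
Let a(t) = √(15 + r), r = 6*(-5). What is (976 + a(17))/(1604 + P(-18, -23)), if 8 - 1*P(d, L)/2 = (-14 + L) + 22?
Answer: 488/825 + I*√15/1650 ≈ 0.59152 + 0.0023473*I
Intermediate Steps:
r = -30
P(d, L) = -2*L (P(d, L) = 16 - 2*((-14 + L) + 22) = 16 - 2*(8 + L) = 16 + (-16 - 2*L) = -2*L)
a(t) = I*√15 (a(t) = √(15 - 30) = √(-15) = I*√15)
(976 + a(17))/(1604 + P(-18, -23)) = (976 + I*√15)/(1604 - 2*(-23)) = (976 + I*√15)/(1604 + 46) = (976 + I*√15)/1650 = (976 + I*√15)*(1/1650) = 488/825 + I*√15/1650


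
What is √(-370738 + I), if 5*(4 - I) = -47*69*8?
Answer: I*√9138630/5 ≈ 604.6*I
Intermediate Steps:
I = 25964/5 (I = 4 - (-47*69)*8/5 = 4 - (-3243)*8/5 = 4 - ⅕*(-25944) = 4 + 25944/5 = 25964/5 ≈ 5192.8)
√(-370738 + I) = √(-370738 + 25964/5) = √(-1827726/5) = I*√9138630/5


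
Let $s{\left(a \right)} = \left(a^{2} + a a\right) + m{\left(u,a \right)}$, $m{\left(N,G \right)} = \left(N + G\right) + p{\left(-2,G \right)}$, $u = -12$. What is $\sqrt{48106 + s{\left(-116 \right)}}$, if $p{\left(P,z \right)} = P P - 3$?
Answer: $\sqrt{74891} \approx 273.66$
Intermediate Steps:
$p{\left(P,z \right)} = -3 + P^{2}$ ($p{\left(P,z \right)} = P^{2} - 3 = -3 + P^{2}$)
$m{\left(N,G \right)} = 1 + G + N$ ($m{\left(N,G \right)} = \left(N + G\right) - \left(3 - \left(-2\right)^{2}\right) = \left(G + N\right) + \left(-3 + 4\right) = \left(G + N\right) + 1 = 1 + G + N$)
$s{\left(a \right)} = -11 + a + 2 a^{2}$ ($s{\left(a \right)} = \left(a^{2} + a a\right) + \left(1 + a - 12\right) = \left(a^{2} + a^{2}\right) + \left(-11 + a\right) = 2 a^{2} + \left(-11 + a\right) = -11 + a + 2 a^{2}$)
$\sqrt{48106 + s{\left(-116 \right)}} = \sqrt{48106 - \left(127 - 26912\right)} = \sqrt{48106 - -26785} = \sqrt{48106 + 26785} = \sqrt{74891}$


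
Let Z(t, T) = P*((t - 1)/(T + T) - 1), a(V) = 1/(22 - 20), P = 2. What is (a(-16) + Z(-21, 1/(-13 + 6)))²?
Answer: 93025/4 ≈ 23256.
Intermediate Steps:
a(V) = ½ (a(V) = 1/2 = ½)
Z(t, T) = -2 + (-1 + t)/T (Z(t, T) = 2*((t - 1)/(T + T) - 1) = 2*((-1 + t)/((2*T)) - 1) = 2*((-1 + t)*(1/(2*T)) - 1) = 2*((-1 + t)/(2*T) - 1) = 2*(-1 + (-1 + t)/(2*T)) = -2 + (-1 + t)/T)
(a(-16) + Z(-21, 1/(-13 + 6)))² = (½ + (-1 - 21 - 2/(-13 + 6))/(1/(-13 + 6)))² = (½ + (-1 - 21 - 2/(-7))/(1/(-7)))² = (½ + (-1 - 21 - 2*(-⅐))/(-⅐))² = (½ - 7*(-1 - 21 + 2/7))² = (½ - 7*(-152/7))² = (½ + 152)² = (305/2)² = 93025/4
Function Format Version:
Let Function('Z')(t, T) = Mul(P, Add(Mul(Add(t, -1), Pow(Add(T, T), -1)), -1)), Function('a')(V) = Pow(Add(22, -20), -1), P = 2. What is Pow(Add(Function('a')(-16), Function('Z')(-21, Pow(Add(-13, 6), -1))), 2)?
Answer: Rational(93025, 4) ≈ 23256.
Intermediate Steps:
Function('a')(V) = Rational(1, 2) (Function('a')(V) = Pow(2, -1) = Rational(1, 2))
Function('Z')(t, T) = Add(-2, Mul(Pow(T, -1), Add(-1, t))) (Function('Z')(t, T) = Mul(2, Add(Mul(Add(t, -1), Pow(Add(T, T), -1)), -1)) = Mul(2, Add(Mul(Add(-1, t), Pow(Mul(2, T), -1)), -1)) = Mul(2, Add(Mul(Add(-1, t), Mul(Rational(1, 2), Pow(T, -1))), -1)) = Mul(2, Add(Mul(Rational(1, 2), Pow(T, -1), Add(-1, t)), -1)) = Mul(2, Add(-1, Mul(Rational(1, 2), Pow(T, -1), Add(-1, t)))) = Add(-2, Mul(Pow(T, -1), Add(-1, t))))
Pow(Add(Function('a')(-16), Function('Z')(-21, Pow(Add(-13, 6), -1))), 2) = Pow(Add(Rational(1, 2), Mul(Pow(Pow(Add(-13, 6), -1), -1), Add(-1, -21, Mul(-2, Pow(Add(-13, 6), -1))))), 2) = Pow(Add(Rational(1, 2), Mul(Pow(Pow(-7, -1), -1), Add(-1, -21, Mul(-2, Pow(-7, -1))))), 2) = Pow(Add(Rational(1, 2), Mul(Pow(Rational(-1, 7), -1), Add(-1, -21, Mul(-2, Rational(-1, 7))))), 2) = Pow(Add(Rational(1, 2), Mul(-7, Add(-1, -21, Rational(2, 7)))), 2) = Pow(Add(Rational(1, 2), Mul(-7, Rational(-152, 7))), 2) = Pow(Add(Rational(1, 2), 152), 2) = Pow(Rational(305, 2), 2) = Rational(93025, 4)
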